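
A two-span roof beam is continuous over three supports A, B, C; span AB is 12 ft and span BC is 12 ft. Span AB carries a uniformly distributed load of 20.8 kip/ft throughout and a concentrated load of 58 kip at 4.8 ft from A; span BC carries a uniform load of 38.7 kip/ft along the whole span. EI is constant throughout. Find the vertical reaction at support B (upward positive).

R_B = 479.2 kip

Release continuity at B by inserting a hinge; the redundant is the internal moment M_B. The primary structure is two simply-supported spans AB and BC.
End slopes at the hinge B, treating each span as simply supported:
  span AB: UDL 20.8: wL³/(24EI) = 1498/EI
  span AB: point load 58 at a = 4.8: Pab(L + a)/(6LEI) = 467.7/EI
  span BC: UDL 38.7: wL³/(24EI) = 2786/EI
  relative rotation θ_0 = (1965 + 2786)/EI = 4752/EI
A unit hogging moment at B produces rotation L₁/(3EI) + L₂/(3EI) = 8/EI.
Compatibility: M_B·(L₁+L₂)/(3EI) = θ_0, giving M_B = 594 kip·ft (hogging).
Span AB, ΣM about A with M_B applied at B: R_B^{AB}·12 = 1776 + 594, so R_B^{AB} = 197.5 kip and R_A = 307.6 − 197.5 = 110.1 kip.
Span BC, ΣM about C: R_B^{BC}·12 = 2786 + 594, so R_B^{BC} = 281.7 kip and R_C = 464.4 − 281.7 = 182.7 kip.
R_B = 197.5 + 281.7 = 479.2 kip.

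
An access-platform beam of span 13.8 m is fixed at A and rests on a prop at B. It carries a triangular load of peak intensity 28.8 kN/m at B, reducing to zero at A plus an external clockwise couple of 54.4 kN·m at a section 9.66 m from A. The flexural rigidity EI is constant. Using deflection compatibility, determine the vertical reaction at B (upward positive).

Remove the prop at B; the released (primary) structure is a cantilever built in at A.
Primary-structure tip deflection at B by superposition:
  triangular load, peak 28.8 at the free end: 11w₀L⁴/(120EI) = 95746/EI
  clockwise couple 54.4 at a = 9.66: M₀a(2L − a)/(2EI) = 4714/EI
  δ_0 = 100460/EI
Tip deflection under a unit load at B: L³/(3EI) = 876/EI.
Compatibility at B: δ_0 − R_B·δ_{BB} = 0, so R_B = 100460/876 = 114.7 kN.

R_B = 114.7 kN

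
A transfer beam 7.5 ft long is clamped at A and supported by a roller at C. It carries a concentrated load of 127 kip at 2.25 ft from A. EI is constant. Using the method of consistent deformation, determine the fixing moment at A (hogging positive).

Release the roller at C. Primary structure: cantilever fixed at A.
Primary-structure tip deflection at C by superposition:
  point load 127 at a = 2.25: Pa²(3L − a)/(6EI) = 2170/EI
Flexibility coefficient — unit upward force at C: δ_{CC} = L³/(3EI) = 140.6/EI.
Compatibility at C: δ_0 − R_C·δ_{CC} = 0, so R_C = 2170/140.6 = 15.43 kip.
Moment equilibrium about A: M_A = Σ(load moments about A) − R_C·L = 285.8 − 15.43×7.5 = 170 kip·ft.

M_A = 170 kip·ft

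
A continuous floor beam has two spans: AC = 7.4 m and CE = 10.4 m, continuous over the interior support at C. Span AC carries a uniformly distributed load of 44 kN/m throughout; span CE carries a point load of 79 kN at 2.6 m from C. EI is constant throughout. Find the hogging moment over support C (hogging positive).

M_C = 204 kN·m

Take M_C as the redundant. Released structure: two simple spans AC and CE with a hinge at C.
Rotations at C on the released spans (each span's end-slope, ×1/EI):
  span AC: UDL 44: wL³/(24EI) = 742.9/EI
  span CE: point load 79 at a = 2.6: Pab(L + b)/(6LEI) = 467.3/EI
  relative rotation θ_0 = (742.9 + 467.3)/EI = 1210/EI
A unit hogging moment at C produces rotation L₁/(3EI) + L₂/(3EI) = 5.933/EI.
Slope continuity at C: θ_0 = M_C·5.933/EI, so M_C = 1210/5.933 = 204 kN·m (hogging).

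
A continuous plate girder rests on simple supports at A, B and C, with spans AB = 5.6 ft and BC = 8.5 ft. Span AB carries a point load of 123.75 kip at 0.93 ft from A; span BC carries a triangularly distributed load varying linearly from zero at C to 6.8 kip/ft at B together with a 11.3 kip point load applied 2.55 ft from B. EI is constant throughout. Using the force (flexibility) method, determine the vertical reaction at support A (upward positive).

R_A = 93.86 kip

Take M_B as the redundant. Released structure: two simple spans AB and BC with a hinge at B.
Rotations at B on the released spans (each span's end-slope, ×1/EI):
  span AB: point load 123.75 at a = 0.93: Pab(L + a)/(6LEI) = 104.5/EI
  span BC: triangular load, peak 6.8: w₀L³/(45EI) = 92.8/EI
  span BC: point load 11.3 at a = 2.55: Pab(L + b)/(6LEI) = 48.58/EI
  relative rotation θ_0 = (104.5 + 141.4)/EI = 245.8/EI
A unit hogging moment at B produces rotation L₁/(3EI) + L₂/(3EI) = 4.7/EI.
Compatibility: M_B·(L₁+L₂)/(3EI) = θ_0, giving M_B = 52.3 kip·ft (hogging).
Span AB, ΣM about A with M_B applied at B: R_B^{AB}·5.6 = 115.1 + 52.3, so R_B^{AB} = 29.89 kip and R_A = 123.8 − 29.89 = 93.86 kip.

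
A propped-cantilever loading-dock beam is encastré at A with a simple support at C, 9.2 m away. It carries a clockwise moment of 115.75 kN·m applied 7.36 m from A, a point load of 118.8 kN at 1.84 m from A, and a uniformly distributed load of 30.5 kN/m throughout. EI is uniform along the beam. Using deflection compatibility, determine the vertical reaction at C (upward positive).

R_C = 130 kN

Choose R_C as the redundant. The primary structure is the cantilever fixed at A.
Deflection at C on the released cantilever, summing each load's contribution:
  clockwise couple 115.75 at a = 7.36: M₀a(2L − a)/(2EI) = 4703/EI
  point load 118.8 at a = 1.84: Pa²(3L − a)/(6EI) = 1727/EI
  UDL 30.5: wL⁴/(8EI) = 27312/EI
  δ_0 = 33742/EI
Tip deflection under a unit load at C: L³/(3EI) = 259.6/EI.
Compatibility at C: δ_0 − R_C·δ_{CC} = 0, so R_C = 33742/259.6 = 130 kN.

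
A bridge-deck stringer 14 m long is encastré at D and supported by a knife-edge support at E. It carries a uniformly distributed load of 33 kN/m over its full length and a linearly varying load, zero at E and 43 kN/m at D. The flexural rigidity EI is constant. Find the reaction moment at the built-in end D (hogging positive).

Take the reaction at E as the redundant and release it; the primary structure is a cantilever fixed at D.
Primary-structure tip deflection at E by superposition:
  UDL 33: wL⁴/(8EI) = 158466/EI
  triangular load, peak 43 at the fixed end: w₀L⁴/(30EI) = 55063/EI
  δ_0 = 213529/EI
Flexibility coefficient — unit upward force at E: δ_{EE} = L³/(3EI) = 914.7/EI.
The prop prevents deflection at E: R_E = δ_0/δ_{EE} = 213529/914.7 = 233.4 kN.
Moment equilibrium about D: M_D = Σ(load moments about D) − R_E·L = 4639 − 233.4×14 = 1370 kN·m.

M_D = 1370 kN·m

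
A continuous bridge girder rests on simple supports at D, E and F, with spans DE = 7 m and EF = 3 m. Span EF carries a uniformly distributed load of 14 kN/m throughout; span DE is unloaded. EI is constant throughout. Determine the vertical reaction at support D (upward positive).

Release continuity at E by inserting a hinge; the redundant is the internal moment M_E. The primary structure is two simply-supported spans DE and EF.
End slopes at the hinge E, treating each span as simply supported:
  span EF: UDL 14: wL³/(24EI) = 15.75/EI
  relative rotation θ_0 = (0 + 15.75)/EI = 15.75/EI
A unit hogging moment at E produces rotation L₁/(3EI) + L₂/(3EI) = 3.333/EI.
Compatibility: M_E·(L₁+L₂)/(3EI) = θ_0, giving M_E = 4.725 kN·m (hogging).
Span DE, ΣM about D with M_E applied at E: R_E^{DE}·7 = 0 + 4.725, so R_E^{DE} = 0.675 kN and R_D = 0 − 0.675 = -0.675 kN.

R_D = -0.675 kN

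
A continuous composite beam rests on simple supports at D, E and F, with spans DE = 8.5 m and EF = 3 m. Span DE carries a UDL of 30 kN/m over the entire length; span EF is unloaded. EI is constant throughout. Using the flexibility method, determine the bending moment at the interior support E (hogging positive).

Insert a hinge at E; M_E is the redundant, and each span becomes simply supported.
Discontinuity in slope at E on the released structure — sum the simple-span end rotations:
  span DE: UDL 30: wL³/(24EI) = 767.7/EI
  relative rotation θ_0 = (767.7 + 0)/EI = 767.7/EI
A unit hogging moment at E produces rotation L₁/(3EI) + L₂/(3EI) = 3.833/EI.
Slope continuity at E: θ_0 = M_E·3.833/EI, so M_E = 767.7/3.833 = 200.3 kN·m (hogging).

M_E = 200.3 kN·m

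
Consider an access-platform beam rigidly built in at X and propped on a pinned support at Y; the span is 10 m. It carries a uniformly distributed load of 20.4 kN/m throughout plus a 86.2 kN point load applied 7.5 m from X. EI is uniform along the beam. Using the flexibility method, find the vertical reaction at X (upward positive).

R_X = 159.2 kN

Remove the prop at Y; the released (primary) structure is a cantilever built in at X.
Primary-structure tip deflection at Y by superposition:
  UDL 20.4: wL⁴/(8EI) = 25500/EI
  point load 86.2 at a = 7.5: Pa²(3L − a)/(6EI) = 18183/EI
  δ_0 = 43683/EI
Tip deflection under a unit load at Y: L³/(3EI) = 333.3/EI.
The prop prevents deflection at Y: R_Y = δ_0/δ_{YY} = 43683/333.3 = 131 kN.
Vertical equilibrium: R_X = ΣP − R_Y = 290.2 − 131 = 159.2 kN.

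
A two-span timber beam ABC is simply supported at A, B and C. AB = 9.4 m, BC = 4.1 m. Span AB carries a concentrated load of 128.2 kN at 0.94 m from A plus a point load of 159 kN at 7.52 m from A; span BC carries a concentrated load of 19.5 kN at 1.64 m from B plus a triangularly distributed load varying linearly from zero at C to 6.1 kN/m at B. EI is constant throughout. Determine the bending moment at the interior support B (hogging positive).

M_B = 198.1 kN·m

Insert a hinge at B; M_B is the redundant, and each span becomes simply supported.
Rotations at B on the released spans (each span's end-slope, ×1/EI):
  span AB: point load 128.2 at a = 0.94: Pab(L + a)/(6LEI) = 186.9/EI
  span AB: point load 159 at a = 7.52: Pab(L + a)/(6LEI) = 674.4/EI
  span BC: point load 19.5 at a = 1.64: Pab(L + b)/(6LEI) = 20.98/EI
  span BC: triangular load, peak 6.1: w₀L³/(45EI) = 9.343/EI
  relative rotation θ_0 = (861.3 + 30.32)/EI = 891.6/EI
A unit hogging moment at B produces rotation L₁/(3EI) + L₂/(3EI) = 4.5/EI.
Slope continuity at B: θ_0 = M_B·4.5/EI, so M_B = 891.6/4.5 = 198.1 kN·m (hogging).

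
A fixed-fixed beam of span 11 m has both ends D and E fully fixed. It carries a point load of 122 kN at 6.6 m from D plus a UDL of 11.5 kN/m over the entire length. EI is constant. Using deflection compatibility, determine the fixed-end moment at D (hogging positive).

M_D = 244.8 kN·m

Take the two fixed-end moments M_D, M_E as redundants; the released structure is the simple span DE.
End rotations of the released simple span under the applied load (×1/EI):
  at D: point load 122 at a = 6.6: Pab(L + b)/(6LEI) = 826.7/EI
  at E: point load 122 at a = 6.6: Pab(L + a)/(6LEI) = 944.8/EI
  at D: UDL 11.5: wL³/(24EI) = 637.8/EI
  at E: UDL 11.5: wL³/(24EI) = 637.8/EI
  θ_D0 = 1464/EI,  θ_E0 = 1583/EI
Flexibility coefficients: a unit moment at one end gives L/(3EI) there and L/(6EI) at the far end, so f₁₁ = f₂₂ = 3.667/EI and f₁₂ = f₂₁ = 1.833/EI.
Compatibility — zero rotation at each built-in end:
  3.667 M_D + 1.833 M_E = 1464
  1.833 M_D + 3.667 M_E = 1583
Solving the pair gives M_D = 244.8 kN·m and M_E = 309.2 kN·m (hogging).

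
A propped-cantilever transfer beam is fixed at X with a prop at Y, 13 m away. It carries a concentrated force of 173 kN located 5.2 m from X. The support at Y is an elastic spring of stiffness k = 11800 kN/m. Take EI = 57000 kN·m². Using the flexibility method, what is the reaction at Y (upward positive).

Remove the prop at Y; the released (primary) structure is a cantilever built in at X.
Downward deflection at the released point Y due to the loads:
  point load 173 at a = 5.2: Pa²(3L − a)/(6EI) = 26352/EI
Flexibility coefficient — unit upward force at Y: δ_{YY} = L³/(3EI) = 732.3/EI.
With EI = 57000 kN·m²: δ_0 = 0.46232 m and δ_{YY} = 0.012848 m/kN.
Compatibility — the spring shortens by R_Y/k under the reaction it provides: δ_0 − R_Y·δ_{YY} = R_Y/k. With 1/k = 0.000085 m/kN, R_Y = δ_0 / (δ_{YY} + 1/k) = 0.46232 / (0.012848 + 0.000085) = 35.75 kN.

R_Y = 35.75 kN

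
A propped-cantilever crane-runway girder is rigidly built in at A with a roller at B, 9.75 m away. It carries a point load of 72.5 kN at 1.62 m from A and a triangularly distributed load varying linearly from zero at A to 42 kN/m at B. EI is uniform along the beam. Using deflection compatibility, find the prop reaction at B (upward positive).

R_B = 115.4 kN

Take the reaction at B as the redundant and release it; the primary structure is a cantilever fixed at A.
Downward deflection at the released point B due to the loads:
  point load 72.5 at a = 1.62: Pa²(3L − a)/(6EI) = 876.2/EI
  triangular load, peak 42 at the free end: 11w₀L⁴/(120EI) = 34792/EI
  δ_0 = 35668/EI
Tip deflection under a unit load at B: L³/(3EI) = 309/EI.
The prop prevents deflection at B: R_B = δ_0/δ_{BB} = 35668/309 = 115.4 kN.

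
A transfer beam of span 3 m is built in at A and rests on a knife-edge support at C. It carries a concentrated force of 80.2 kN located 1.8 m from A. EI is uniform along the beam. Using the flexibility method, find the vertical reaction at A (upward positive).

Release the roller at C. Primary structure: cantilever fixed at A.
Deflection at C on the released cantilever, summing each load's contribution:
  point load 80.2 at a = 1.8: Pa²(3L − a)/(6EI) = 311.8/EI
Flexibility coefficient — unit upward force at C: δ_{CC} = L³/(3EI) = 9/EI.
The prop prevents deflection at C: R_C = δ_0/δ_{CC} = 311.8/9 = 34.65 kN.
Vertical equilibrium: R_A = ΣP − R_C = 80.2 − 34.65 = 45.55 kN.

R_A = 45.55 kN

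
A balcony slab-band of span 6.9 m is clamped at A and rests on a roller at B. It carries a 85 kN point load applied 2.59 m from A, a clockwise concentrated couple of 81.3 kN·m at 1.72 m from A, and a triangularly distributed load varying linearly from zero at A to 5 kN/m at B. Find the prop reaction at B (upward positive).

R_B = 32.92 kN

Release the roller at B. Primary structure: cantilever fixed at A.
Free-end deflection of the primary structure under the applied loading (downward +):
  point load 85 at a = 2.59: Pa²(3L − a)/(6EI) = 1721/EI
  clockwise couple 81.3 at a = 1.72: M₀a(2L − a)/(2EI) = 844.6/EI
  triangular load, peak 5 at the free end: 11w₀L⁴/(120EI) = 1039/EI
  δ_0 = 3605/EI
Tip deflection under a unit load at B: L³/(3EI) = 109.5/EI.
The prop prevents deflection at B: R_B = δ_0/δ_{BB} = 3605/109.5 = 32.92 kN.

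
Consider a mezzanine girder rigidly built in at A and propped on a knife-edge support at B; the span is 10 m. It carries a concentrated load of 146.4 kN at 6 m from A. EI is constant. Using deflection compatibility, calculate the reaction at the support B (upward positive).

Take the reaction at B as the redundant and release it; the primary structure is a cantilever fixed at A.
Primary-structure tip deflection at B by superposition:
  point load 146.4 at a = 6: Pa²(3L − a)/(6EI) = 21082/EI
Tip deflection under a unit load at B: L³/(3EI) = 333.3/EI.
Compatibility at B: δ_0 − R_B·δ_{BB} = 0, so R_B = 21082/333.3 = 63.24 kN.

R_B = 63.24 kN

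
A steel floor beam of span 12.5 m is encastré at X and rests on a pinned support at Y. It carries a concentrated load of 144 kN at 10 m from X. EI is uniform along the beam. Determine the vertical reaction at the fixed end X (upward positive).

Choose R_Y as the redundant. The primary structure is the cantilever fixed at X.
Primary-structure tip deflection at Y by superposition:
  point load 144 at a = 10: Pa²(3L − a)/(6EI) = 66000/EI
Tip deflection under a unit load at Y: L³/(3EI) = 651/EI.
The prop prevents deflection at Y: R_Y = δ_0/δ_{YY} = 66000/651 = 101.4 kN.
Vertical equilibrium: R_X = ΣP − R_Y = 144 − 101.4 = 42.62 kN.

R_X = 42.62 kN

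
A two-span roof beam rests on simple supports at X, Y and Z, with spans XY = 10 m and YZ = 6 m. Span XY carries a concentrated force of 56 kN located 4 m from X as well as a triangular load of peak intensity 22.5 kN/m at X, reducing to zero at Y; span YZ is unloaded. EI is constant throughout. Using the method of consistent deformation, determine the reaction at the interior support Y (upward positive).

Release continuity at Y by inserting a hinge; the redundant is the internal moment M_Y. The primary structure is two simply-supported spans XY and YZ.
Discontinuity in slope at Y on the released structure — sum the simple-span end rotations:
  span XY: point load 56 at a = 4: Pab(L + a)/(6LEI) = 313.6/EI
  span XY: triangular load, peak 22.5: 7w₀L³/(360EI) = 437.5/EI
  relative rotation θ_0 = (751.1 + 0)/EI = 751.1/EI
A unit hogging moment at Y produces rotation L₁/(3EI) + L₂/(3EI) = 5.333/EI.
Compatibility: M_Y·(L₁+L₂)/(3EI) = θ_0, giving M_Y = 140.8 kN·m (hogging).
Span XY, ΣM about X with M_Y applied at Y: R_Y^{XY}·10 = 599 + 140.8, so R_Y^{XY} = 73.98 kN and R_X = 168.5 − 73.98 = 94.52 kN.
Span YZ, ΣM about Z: R_Y^{YZ}·6 = 0 + 140.8, so R_Y^{YZ} = 23.47 kN and R_Z = 0 − 23.47 = -23.47 kN.
R_Y = 73.98 + 23.47 = 97.45 kN.

R_Y = 97.45 kN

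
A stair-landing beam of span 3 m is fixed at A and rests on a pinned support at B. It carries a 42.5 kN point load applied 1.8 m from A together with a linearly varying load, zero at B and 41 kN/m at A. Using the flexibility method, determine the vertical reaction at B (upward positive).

Remove the prop at B; the released (primary) structure is a cantilever built in at A.
Free-end deflection of the primary structure under the applied loading (downward +):
  point load 42.5 at a = 1.8: Pa²(3L − a)/(6EI) = 165.2/EI
  triangular load, peak 41 at the fixed end: w₀L⁴/(30EI) = 110.7/EI
  δ_0 = 275.9/EI
Flexibility coefficient — unit upward force at B: δ_{BB} = L³/(3EI) = 9/EI.
The prop prevents deflection at B: R_B = δ_0/δ_{BB} = 275.9/9 = 30.66 kN.

R_B = 30.66 kN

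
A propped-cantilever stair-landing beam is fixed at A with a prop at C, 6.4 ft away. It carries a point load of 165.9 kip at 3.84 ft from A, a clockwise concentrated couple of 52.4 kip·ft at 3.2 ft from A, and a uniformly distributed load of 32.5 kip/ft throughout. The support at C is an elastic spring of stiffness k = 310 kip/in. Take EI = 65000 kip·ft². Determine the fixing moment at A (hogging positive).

Choose R_C as the redundant. The primary structure is the cantilever fixed at A.
Primary-structure tip deflection at C by superposition:
  point load 165.9 at a = 3.84: Pa²(3L − a)/(6EI) = 6263/EI
  clockwise couple 52.4 at a = 3.2: M₀a(2L − a)/(2EI) = 804.9/EI
  UDL 32.5: wL⁴/(8EI) = 6816/EI
  δ_0 = 13883/EI
Flexibility coefficient — unit upward force at C: δ_{CC} = L³/(3EI) = 87.38/EI.
With EI = 65000 kip·ft²: δ_0 = 0.21359 ft and δ_{CC} = 0.001344 ft/kip.
Compatibility — the spring shortens by R_C/k under the reaction it provides: δ_0 − R_C·δ_{CC} = R_C/k. With 1/k = 1/(310×12) ft/kip = 0.000269 ft/kip, R_C = δ_0 / (δ_{CC} + 1/k) = 0.21359 / (0.001344 + 0.000269) = 132.4 kip.
Moment equilibrium about A: M_A = Σ(load moments about A) − R_C·L = 1355 − 132.4×6.4 = 507.7 kip·ft.

M_A = 507.7 kip·ft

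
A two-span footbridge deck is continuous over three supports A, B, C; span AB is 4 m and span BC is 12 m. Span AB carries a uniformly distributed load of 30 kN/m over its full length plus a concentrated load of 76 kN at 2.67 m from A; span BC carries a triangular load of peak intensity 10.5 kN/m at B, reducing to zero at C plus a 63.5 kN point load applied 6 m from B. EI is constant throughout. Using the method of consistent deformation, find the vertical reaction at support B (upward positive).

Insert a hinge at B; M_B is the redundant, and each span becomes simply supported.
Rotations at B on the released spans (each span's end-slope, ×1/EI):
  span AB: UDL 30: wL³/(24EI) = 80/EI
  span AB: point load 76 at a = 2.67: Pab(L + a)/(6LEI) = 75.01/EI
  span BC: triangular load, peak 10.5: w₀L³/(45EI) = 403.2/EI
  span BC: point load 63.5 at a = 6: Pab(L + b)/(6LEI) = 571.5/EI
  relative rotation θ_0 = (155 + 974.7)/EI = 1130/EI
A unit hogging moment at B produces rotation L₁/(3EI) + L₂/(3EI) = 5.333/EI.
Slope continuity at B: θ_0 = M_B·5.333/EI, so M_B = 1130/5.333 = 211.8 kN·m (hogging).
Span AB, ΣM about A with M_B applied at B: R_B^{AB}·4 = 442.9 + 211.8, so R_B^{AB} = 163.7 kN and R_A = 196 − 163.7 = 32.32 kN.
Span BC, ΣM about C: R_B^{BC}·12 = 885 + 211.8, so R_B^{BC} = 91.4 kN and R_C = 126.5 − 91.4 = 35.1 kN.
R_B = 163.7 + 91.4 = 255.1 kN.

R_B = 255.1 kN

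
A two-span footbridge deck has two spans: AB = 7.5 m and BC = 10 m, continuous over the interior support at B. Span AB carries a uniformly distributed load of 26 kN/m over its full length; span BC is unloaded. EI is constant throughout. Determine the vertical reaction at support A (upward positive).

R_A = 87.05 kN

Release continuity at B by inserting a hinge; the redundant is the internal moment M_B. The primary structure is two simply-supported spans AB and BC.
Discontinuity in slope at B on the released structure — sum the simple-span end rotations:
  span AB: UDL 26: wL³/(24EI) = 457/EI
  relative rotation θ_0 = (457 + 0)/EI = 457/EI
A unit hogging moment at B produces rotation L₁/(3EI) + L₂/(3EI) = 5.833/EI.
Compatibility: M_B·(L₁+L₂)/(3EI) = θ_0, giving M_B = 78.35 kN·m (hogging).
Span AB, ΣM about A with M_B applied at B: R_B^{AB}·7.5 = 731.2 + 78.35, so R_B^{AB} = 107.9 kN and R_A = 195 − 107.9 = 87.05 kN.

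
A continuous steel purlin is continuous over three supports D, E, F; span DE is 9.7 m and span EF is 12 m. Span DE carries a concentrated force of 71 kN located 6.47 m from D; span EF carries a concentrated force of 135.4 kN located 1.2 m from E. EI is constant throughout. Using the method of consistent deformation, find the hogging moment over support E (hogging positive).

M_E = 133.8 kN·m

Insert a hinge at E; M_E is the redundant, and each span becomes simply supported.
Rotations at E on the released spans (each span's end-slope, ×1/EI):
  span DE: point load 71 at a = 6.47: Pab(L + a)/(6LEI) = 412.2/EI
  span EF: point load 135.4 at a = 1.2: Pab(L + b)/(6LEI) = 555.7/EI
  relative rotation θ_0 = (412.2 + 555.7)/EI = 967.9/EI
A unit hogging moment at E produces rotation L₁/(3EI) + L₂/(3EI) = 7.233/EI.
Slope continuity at E: θ_0 = M_E·7.233/EI, so M_E = 967.9/7.233 = 133.8 kN·m (hogging).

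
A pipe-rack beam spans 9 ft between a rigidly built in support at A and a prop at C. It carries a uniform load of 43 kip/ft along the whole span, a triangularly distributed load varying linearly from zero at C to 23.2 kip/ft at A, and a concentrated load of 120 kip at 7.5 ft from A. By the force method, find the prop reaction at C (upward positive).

R_C = 256.3 kip

Take the reaction at C as the redundant and release it; the primary structure is a cantilever fixed at A.
Deflection at C on the released cantilever, summing each load's contribution:
  UDL 43: wL⁴/(8EI) = 35265/EI
  triangular load, peak 23.2 at the fixed end: w₀L⁴/(30EI) = 5074/EI
  point load 120 at a = 7.5: Pa²(3L − a)/(6EI) = 21938/EI
  δ_0 = 62277/EI
Flexibility coefficient — unit upward force at C: δ_{CC} = L³/(3EI) = 243/EI.
The prop prevents deflection at C: R_C = δ_0/δ_{CC} = 62277/243 = 256.3 kip.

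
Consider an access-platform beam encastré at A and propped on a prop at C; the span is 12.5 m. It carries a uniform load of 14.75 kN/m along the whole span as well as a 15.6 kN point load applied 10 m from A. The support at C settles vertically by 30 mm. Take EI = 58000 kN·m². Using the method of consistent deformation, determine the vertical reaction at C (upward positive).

R_C = 77.45 kN

Remove the prop at C; the released (primary) structure is a cantilever built in at A.
Free-end deflection of the primary structure under the applied loading (downward +):
  UDL 14.75: wL⁴/(8EI) = 45013/EI
  point load 15.6 at a = 10: Pa²(3L − a)/(6EI) = 7150/EI
  δ_0 = 52163/EI
Flexibility coefficient — unit upward force at C: δ_{CC} = L³/(3EI) = 651/EI.
With EI = 58000 kN·m²: δ_0 = 0.89937 m and δ_{CC} = 0.011225 m/kN.
Compatibility — the beam at C must follow the support down by 0.03 m: δ_0 − R_C·δ_{CC} = 0.03, so R_C = (0.89937 − 0.03)/0.011225 = 77.45 kN.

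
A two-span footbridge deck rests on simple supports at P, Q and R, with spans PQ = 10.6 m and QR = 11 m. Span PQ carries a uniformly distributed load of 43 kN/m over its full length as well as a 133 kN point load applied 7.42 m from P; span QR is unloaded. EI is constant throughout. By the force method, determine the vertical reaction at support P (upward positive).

R_P = 228.2 kN

Release continuity at Q by inserting a hinge; the redundant is the internal moment M_Q. The primary structure is two simply-supported spans PQ and QR.
End slopes at the hinge Q, treating each span as simply supported:
  span PQ: UDL 43: wL³/(24EI) = 2134/EI
  span PQ: point load 133 at a = 7.42: Pab(L + a)/(6LEI) = 889.2/EI
  relative rotation θ_0 = (3023 + 0)/EI = 3023/EI
A unit hogging moment at Q produces rotation L₁/(3EI) + L₂/(3EI) = 7.2/EI.
Compatibility: M_Q·(L₁+L₂)/(3EI) = θ_0, giving M_Q = 419.9 kN·m (hogging).
Span PQ, ΣM about P with M_Q applied at Q: R_Q^{PQ}·10.6 = 3403 + 419.9, so R_Q^{PQ} = 360.6 kN and R_P = 588.8 − 360.6 = 228.2 kN.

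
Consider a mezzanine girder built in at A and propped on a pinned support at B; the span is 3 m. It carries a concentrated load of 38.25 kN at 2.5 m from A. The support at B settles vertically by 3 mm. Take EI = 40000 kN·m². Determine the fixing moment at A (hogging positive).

Release the roller at B. Primary structure: cantilever fixed at A.
Free-end deflection of the primary structure under the applied loading (downward +):
  point load 38.25 at a = 2.5: Pa²(3L − a)/(6EI) = 259/EI
Flexibility coefficient — unit upward force at B: δ_{BB} = L³/(3EI) = 9/EI.
With EI = 40000 kN·m²: δ_0 = 0.006475 m and δ_{BB} = 0.000225 m/kN.
Compatibility — the beam at B must follow the support down by 0.003 m: δ_0 − R_B·δ_{BB} = 0.003, so R_B = (0.006475 − 0.003)/0.000225 = 15.44 kN.
Moment equilibrium about A: M_A = Σ(load moments about A) − R_B·L = 95.62 − 15.44×3 = 49.3 kN·m.

M_A = 49.3 kN·m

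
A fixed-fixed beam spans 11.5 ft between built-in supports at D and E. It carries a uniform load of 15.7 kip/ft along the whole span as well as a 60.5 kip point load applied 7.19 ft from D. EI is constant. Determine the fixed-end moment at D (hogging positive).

Release both end moments; the primary structure is a simply-supported span DE with redundants M_D and M_E.
Simple-span end rotations at D and E under the given loads:
  at D: UDL 15.7: wL³/(24EI) = 994.9/EI
  at E: UDL 15.7: wL³/(24EI) = 994.9/EI
  at D: point load 60.5 at a = 7.19: Pab(L + b)/(6LEI) = 429.6/EI
  at E: point load 60.5 at a = 7.19: Pab(L + a)/(6LEI) = 507.8/EI
  θ_D0 = 1424/EI,  θ_E0 = 1503/EI
Flexibility coefficients: a unit moment at one end gives L/(3EI) there and L/(6EI) at the far end, so f₁₁ = f₂₂ = 3.833/EI and f₁₂ = f₂₁ = 1.917/EI.
Compatibility — zero rotation at each built-in end:
  3.833 M_D + 1.917 M_E = 1424
  1.917 M_D + 3.833 M_E = 1503
Solving the pair gives M_D = 234.1 kip·ft and M_E = 275 kip·ft (hogging).

M_D = 234.1 kip·ft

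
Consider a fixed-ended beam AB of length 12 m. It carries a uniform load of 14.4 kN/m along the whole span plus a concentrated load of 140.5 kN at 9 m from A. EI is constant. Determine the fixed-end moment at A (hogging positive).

Release both end moments; the primary structure is a simply-supported span AB with redundants M_A and M_B.
End rotations of the released simple span under the applied load (×1/EI):
  at A: UDL 14.4: wL³/(24EI) = 1037/EI
  at B: UDL 14.4: wL³/(24EI) = 1037/EI
  at A: point load 140.5 at a = 9: Pab(L + b)/(6LEI) = 790.3/EI
  at B: point load 140.5 at a = 9: Pab(L + a)/(6LEI) = 1106/EI
  θ_A0 = 1827/EI,  θ_B0 = 2143/EI
Flexibility coefficients: a unit moment at one end gives L/(3EI) there and L/(6EI) at the far end, so f₁₁ = f₂₂ = 4/EI and f₁₂ = f₂₁ = 2/EI.
Compatibility — zero rotation at each built-in end:
  4 M_A + 2 M_B = 1827
  2 M_A + 4 M_B = 2143
Solving the pair gives M_A = 251.8 kN·m and M_B = 409.9 kN·m (hogging).

M_A = 251.8 kN·m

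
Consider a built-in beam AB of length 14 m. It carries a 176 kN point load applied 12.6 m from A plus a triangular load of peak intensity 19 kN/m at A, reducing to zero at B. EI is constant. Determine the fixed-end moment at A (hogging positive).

Take the two fixed-end moments M_A, M_B as redundants; the released structure is the simple span AB.
Simple-span end rotations at A and B under the given loads:
  at A: point load 176 at a = 12.6: Pab(L + b)/(6LEI) = 569.2/EI
  at B: point load 176 at a = 12.6: Pab(L + a)/(6LEI) = 983.1/EI
  at A: triangular load, peak 19: w₀L³/(45EI) = 1159/EI
  at B: triangular load, peak 19: 7w₀L³/(360EI) = 1014/EI
  θ_A0 = 1728/EI,  θ_B0 = 1997/EI
Flexibility coefficients: a unit moment at one end gives L/(3EI) there and L/(6EI) at the far end, so f₁₁ = f₂₂ = 4.667/EI and f₁₂ = f₂₁ = 2.333/EI.
Compatibility — zero rotation at each built-in end:
  4.667 M_A + 2.333 M_B = 1728
  2.333 M_A + 4.667 M_B = 1997
Solving the pair gives M_A = 208.4 kN·m and M_B = 323.7 kN·m (hogging).

M_A = 208.4 kN·m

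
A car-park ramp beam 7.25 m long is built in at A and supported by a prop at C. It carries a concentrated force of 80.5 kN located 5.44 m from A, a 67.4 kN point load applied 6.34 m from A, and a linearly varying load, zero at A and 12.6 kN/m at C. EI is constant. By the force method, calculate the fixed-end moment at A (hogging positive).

M_A = 137.1 kN·m

Release the roller at C. Primary structure: cantilever fixed at A.
Free-end deflection of the primary structure under the applied loading (downward +):
  point load 80.5 at a = 5.44: Pa²(3L − a)/(6EI) = 6476/EI
  point load 67.4 at a = 6.34: Pa²(3L − a)/(6EI) = 6958/EI
  triangular load, peak 12.6 at the free end: 11w₀L⁴/(120EI) = 3191/EI
  δ_0 = 16625/EI
Tip deflection under a unit load at C: L³/(3EI) = 127/EI.
The prop prevents deflection at C: R_C = δ_0/δ_{CC} = 16625/127 = 130.9 kN.
Moment equilibrium about A: M_A = Σ(load moments about A) − R_C·L = 1086 − 130.9×7.25 = 137.1 kN·m.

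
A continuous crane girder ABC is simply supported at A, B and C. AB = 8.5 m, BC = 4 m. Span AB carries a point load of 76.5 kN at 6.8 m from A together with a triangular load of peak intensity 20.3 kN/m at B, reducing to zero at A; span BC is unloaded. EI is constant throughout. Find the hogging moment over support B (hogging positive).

Take M_B as the redundant. Released structure: two simple spans AB and BC with a hinge at B.
Discontinuity in slope at B on the released structure — sum the simple-span end rotations:
  span AB: point load 76.5 at a = 6.8: Pab(L + a)/(6LEI) = 265.3/EI
  span AB: triangular load, peak 20.3: w₀L³/(45EI) = 277/EI
  relative rotation θ_0 = (542.3 + 0)/EI = 542.3/EI
A unit hogging moment at B produces rotation L₁/(3EI) + L₂/(3EI) = 4.167/EI.
Slope continuity at B: θ_0 = M_B·4.167/EI, so M_B = 542.3/4.167 = 130.2 kN·m (hogging).

M_B = 130.2 kN·m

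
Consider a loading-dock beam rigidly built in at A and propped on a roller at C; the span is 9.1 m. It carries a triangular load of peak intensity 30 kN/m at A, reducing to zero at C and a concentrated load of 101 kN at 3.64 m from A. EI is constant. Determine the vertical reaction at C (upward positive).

Choose R_C as the redundant. The primary structure is the cantilever fixed at A.
Deflection at C on the released cantilever, summing each load's contribution:
  triangular load, peak 30 at the fixed end: w₀L⁴/(30EI) = 6857/EI
  point load 101 at a = 3.64: Pa²(3L − a)/(6EI) = 5277/EI
  δ_0 = 12135/EI
Flexibility coefficient — unit upward force at C: δ_{CC} = L³/(3EI) = 251.2/EI.
The prop prevents deflection at C: R_C = δ_0/δ_{CC} = 12135/251.2 = 48.31 kN.

R_C = 48.31 kN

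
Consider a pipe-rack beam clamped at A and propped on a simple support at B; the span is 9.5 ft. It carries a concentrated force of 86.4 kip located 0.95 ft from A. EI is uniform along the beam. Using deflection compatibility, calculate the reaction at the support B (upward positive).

Choose R_B as the redundant. The primary structure is the cantilever fixed at A.
Downward deflection at the released point B due to the loads:
  point load 86.4 at a = 0.95: Pa²(3L − a)/(6EI) = 358/EI
Flexibility coefficient — unit upward force at B: δ_{BB} = L³/(3EI) = 285.8/EI.
Compatibility at B: δ_0 − R_B·δ_{BB} = 0, so R_B = 358/285.8 = 1.253 kip.

R_B = 1.253 kip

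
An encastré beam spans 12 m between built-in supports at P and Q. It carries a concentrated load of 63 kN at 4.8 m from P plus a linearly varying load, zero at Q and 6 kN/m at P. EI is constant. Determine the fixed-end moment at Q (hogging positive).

Release both end moments; the primary structure is a simply-supported span PQ with redundants M_P and M_Q.
Simple-span end rotations at P and Q under the given loads:
  at P: point load 63 at a = 4.8: Pab(L + b)/(6LEI) = 580.6/EI
  at Q: point load 63 at a = 4.8: Pab(L + a)/(6LEI) = 508/EI
  at P: triangular load, peak 6: w₀L³/(45EI) = 230.4/EI
  at Q: triangular load, peak 6: 7w₀L³/(360EI) = 201.6/EI
  θ_P0 = 811/EI,  θ_Q0 = 709.6/EI
Flexibility coefficients: a unit moment at one end gives L/(3EI) there and L/(6EI) at the far end, so f₁₁ = f₂₂ = 4/EI and f₁₂ = f₂₁ = 2/EI.
Compatibility — zero rotation at each built-in end:
  4 M_P + 2 M_Q = 811
  2 M_P + 4 M_Q = 709.6
Solving the pair gives M_P = 152.1 kN·m and M_Q = 101.4 kN·m (hogging).

M_Q = 101.4 kN·m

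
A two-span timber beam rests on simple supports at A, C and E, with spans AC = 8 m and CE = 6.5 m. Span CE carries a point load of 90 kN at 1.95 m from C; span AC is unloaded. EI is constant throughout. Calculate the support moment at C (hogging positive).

Insert a hinge at C; M_C is the redundant, and each span becomes simply supported.
Rotations at C on the released spans (each span's end-slope, ×1/EI):
  span CE: point load 90 at a = 1.95: Pab(L + b)/(6LEI) = 226.2/EI
  relative rotation θ_0 = (0 + 226.2)/EI = 226.2/EI
A unit hogging moment at C produces rotation L₁/(3EI) + L₂/(3EI) = 4.833/EI.
Compatibility: M_C·(L₁+L₂)/(3EI) = θ_0, giving M_C = 46.81 kN·m (hogging).

M_C = 46.81 kN·m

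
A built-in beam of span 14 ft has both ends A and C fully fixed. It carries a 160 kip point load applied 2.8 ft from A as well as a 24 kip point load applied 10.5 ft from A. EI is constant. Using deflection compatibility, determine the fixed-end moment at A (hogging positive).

Release both end moments; the primary structure is a simply-supported span AC with redundants M_A and M_C.
End rotations of the released simple span under the applied load (×1/EI):
  at A: point load 160 at a = 2.8: Pab(L + b)/(6LEI) = 1505/EI
  at C: point load 160 at a = 2.8: Pab(L + a)/(6LEI) = 1004/EI
  at A: point load 24 at a = 10.5: Pab(L + b)/(6LEI) = 183.8/EI
  at C: point load 24 at a = 10.5: Pab(L + a)/(6LEI) = 257.2/EI
  θ_A0 = 1689/EI,  θ_C0 = 1261/EI
Flexibility coefficients: a unit moment at one end gives L/(3EI) there and L/(6EI) at the far end, so f₁₁ = f₂₂ = 4.667/EI and f₁₂ = f₂₁ = 2.333/EI.
Compatibility — zero rotation at each built-in end:
  4.667 M_A + 2.333 M_C = 1689
  2.333 M_A + 4.667 M_C = 1261
Solving the pair gives M_A = 302.5 kip·ft and M_C = 118.9 kip·ft (hogging).

M_A = 302.5 kip·ft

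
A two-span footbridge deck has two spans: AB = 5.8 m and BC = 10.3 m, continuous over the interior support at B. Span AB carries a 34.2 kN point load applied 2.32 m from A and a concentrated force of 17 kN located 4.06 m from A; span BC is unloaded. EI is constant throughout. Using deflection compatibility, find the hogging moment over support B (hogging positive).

M_B = 18.35 kN·m

Release continuity at B by inserting a hinge; the redundant is the internal moment M_B. The primary structure is two simply-supported spans AB and BC.
End slopes at the hinge B, treating each span as simply supported:
  span AB: point load 34.2 at a = 2.32: Pab(L + a)/(6LEI) = 64.43/EI
  span AB: point load 17 at a = 4.06: Pab(L + a)/(6LEI) = 34.03/EI
  relative rotation θ_0 = (98.45 + 0)/EI = 98.45/EI
A unit hogging moment at B produces rotation L₁/(3EI) + L₂/(3EI) = 5.367/EI.
Slope continuity at B: θ_0 = M_B·5.367/EI, so M_B = 98.45/5.367 = 18.35 kN·m (hogging).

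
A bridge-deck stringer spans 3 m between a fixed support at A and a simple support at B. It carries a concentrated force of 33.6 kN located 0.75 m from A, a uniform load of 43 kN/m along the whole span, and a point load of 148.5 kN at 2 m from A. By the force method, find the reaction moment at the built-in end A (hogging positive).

Take the reaction at B as the redundant and release it; the primary structure is a cantilever fixed at A.
Deflection at B on the released cantilever, summing each load's contribution:
  point load 33.6 at a = 0.75: Pa²(3L − a)/(6EI) = 25.99/EI
  UDL 43: wL⁴/(8EI) = 435.4/EI
  point load 148.5 at a = 2: Pa²(3L − a)/(6EI) = 693/EI
  δ_0 = 1154/EI
Tip deflection under a unit load at B: L³/(3EI) = 9/EI.
The prop prevents deflection at B: R_B = δ_0/δ_{BB} = 1154/9 = 128.3 kN.
Moment equilibrium about A: M_A = Σ(load moments about A) − R_B·L = 515.7 − 128.3×3 = 130.9 kN·m.

M_A = 130.9 kN·m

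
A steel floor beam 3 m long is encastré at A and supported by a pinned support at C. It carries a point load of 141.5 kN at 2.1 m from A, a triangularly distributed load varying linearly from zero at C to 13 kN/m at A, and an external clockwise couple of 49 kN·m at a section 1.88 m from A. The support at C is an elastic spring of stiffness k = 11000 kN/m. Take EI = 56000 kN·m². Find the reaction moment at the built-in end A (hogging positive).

Release the roller at C. Primary structure: cantilever fixed at A.
Free-end deflection of the primary structure under the applied loading (downward +):
  point load 141.5 at a = 2.1: Pa²(3L − a)/(6EI) = 717.6/EI
  triangular load, peak 13 at the fixed end: w₀L⁴/(30EI) = 35.1/EI
  clockwise couple 49 at a = 1.88: M₀a(2L − a)/(2EI) = 189.8/EI
  δ_0 = 942.5/EI
Flexibility coefficient — unit upward force at C: δ_{CC} = L³/(3EI) = 9/EI.
With EI = 56000 kN·m²: δ_0 = 0.01683 m and δ_{CC} = 0.000161 m/kN.
Compatibility — the spring shortens by R_C/k under the reaction it provides: δ_0 − R_C·δ_{CC} = R_C/k. With 1/k = 0.000091 m/kN, R_C = δ_0 / (δ_{CC} + 1/k) = 0.01683 / (0.000161 + 0.000091) = 66.89 kN.
Moment equilibrium about A: M_A = Σ(load moments about A) − R_C·L = 365.6 − 66.89×3 = 165 kN·m.

M_A = 165 kN·m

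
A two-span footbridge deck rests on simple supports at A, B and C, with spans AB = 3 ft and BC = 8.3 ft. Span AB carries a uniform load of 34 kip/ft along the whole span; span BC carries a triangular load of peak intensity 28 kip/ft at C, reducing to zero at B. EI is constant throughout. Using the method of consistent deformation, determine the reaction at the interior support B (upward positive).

R_B = 131.8 kip

Release continuity at B by inserting a hinge; the redundant is the internal moment M_B. The primary structure is two simply-supported spans AB and BC.
Rotations at B on the released spans (each span's end-slope, ×1/EI):
  span AB: UDL 34: wL³/(24EI) = 38.25/EI
  span BC: triangular load, peak 28: 7w₀L³/(360EI) = 311.3/EI
  relative rotation θ_0 = (38.25 + 311.3)/EI = 349.6/EI
A unit hogging moment at B produces rotation L₁/(3EI) + L₂/(3EI) = 3.767/EI.
Compatibility: M_B·(L₁+L₂)/(3EI) = θ_0, giving M_B = 92.8 kip·ft (hogging).
Span AB, ΣM about A with M_B applied at B: R_B^{AB}·3 = 153 + 92.8, so R_B^{AB} = 81.93 kip and R_A = 102 − 81.93 = 20.07 kip.
Span BC, ΣM about C: R_B^{BC}·8.3 = 321.5 + 92.8, so R_B^{BC} = 49.91 kip and R_C = 116.2 − 49.91 = 66.29 kip.
R_B = 81.93 + 49.91 = 131.8 kip.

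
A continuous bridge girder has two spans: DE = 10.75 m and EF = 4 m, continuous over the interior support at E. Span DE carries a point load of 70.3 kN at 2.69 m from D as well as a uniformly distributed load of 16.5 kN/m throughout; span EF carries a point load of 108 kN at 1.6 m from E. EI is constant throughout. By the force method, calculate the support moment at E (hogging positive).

M_E = 260.8 kN·m

Take M_E as the redundant. Released structure: two simple spans DE and EF with a hinge at E.
End slopes at the hinge E, treating each span as simply supported:
  span DE: point load 70.3 at a = 2.69: Pab(L + a)/(6LEI) = 317.6/EI
  span DE: UDL 16.5: wL³/(24EI) = 854.1/EI
  span EF: point load 108 at a = 1.6: Pab(L + b)/(6LEI) = 110.6/EI
  relative rotation θ_0 = (1172 + 110.6)/EI = 1282/EI
A unit hogging moment at E produces rotation L₁/(3EI) + L₂/(3EI) = 4.917/EI.
Compatibility: M_E·(L₁+L₂)/(3EI) = θ_0, giving M_E = 260.8 kN·m (hogging).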